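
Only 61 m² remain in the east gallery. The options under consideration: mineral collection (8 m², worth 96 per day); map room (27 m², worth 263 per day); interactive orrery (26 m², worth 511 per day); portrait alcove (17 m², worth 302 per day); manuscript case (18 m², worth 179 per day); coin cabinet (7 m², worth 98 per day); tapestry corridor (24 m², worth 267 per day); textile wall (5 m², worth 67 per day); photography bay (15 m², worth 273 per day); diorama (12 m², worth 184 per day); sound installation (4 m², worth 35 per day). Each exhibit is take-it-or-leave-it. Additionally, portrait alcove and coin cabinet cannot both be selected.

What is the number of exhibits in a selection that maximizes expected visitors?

Optimal total is 1086.
One optimal bundle: interactive orrery + portrait alcove + photography bay (58 m²).
Every optimal selection uses 3 exhibits.

3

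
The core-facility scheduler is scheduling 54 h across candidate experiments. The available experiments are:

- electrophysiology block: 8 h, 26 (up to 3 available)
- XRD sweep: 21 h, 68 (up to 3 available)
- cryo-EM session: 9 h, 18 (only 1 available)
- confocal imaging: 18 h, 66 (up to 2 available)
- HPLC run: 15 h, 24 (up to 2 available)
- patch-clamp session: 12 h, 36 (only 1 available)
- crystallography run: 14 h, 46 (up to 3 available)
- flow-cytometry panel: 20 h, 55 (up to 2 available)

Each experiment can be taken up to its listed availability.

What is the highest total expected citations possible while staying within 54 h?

Density check — confocal imaging 3.67, crystallography run 3.29, electrophysiology block 3.25 are the best per h.
The ratio heuristic lands on 2×confocal imaging + crystallography run (178) but leaves 4 h idle.
Dropping confocal imaging frees 18 h; slotting in electrophysiology block + crystallography run (22 h) lifts the total to 184 at 54 h.
No other feasible combination exceeds 184.

184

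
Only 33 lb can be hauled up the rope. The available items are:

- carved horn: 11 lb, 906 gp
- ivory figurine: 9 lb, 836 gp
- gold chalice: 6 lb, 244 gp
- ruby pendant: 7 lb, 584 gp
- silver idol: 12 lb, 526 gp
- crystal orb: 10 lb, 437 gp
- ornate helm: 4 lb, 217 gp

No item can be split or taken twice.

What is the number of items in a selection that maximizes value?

The maximum value within 33 lb is 2570.
For example carved horn + ivory figurine + gold chalice + ruby pendant achieves it, using 33 lb.
Every optimal selection uses 4 items.

4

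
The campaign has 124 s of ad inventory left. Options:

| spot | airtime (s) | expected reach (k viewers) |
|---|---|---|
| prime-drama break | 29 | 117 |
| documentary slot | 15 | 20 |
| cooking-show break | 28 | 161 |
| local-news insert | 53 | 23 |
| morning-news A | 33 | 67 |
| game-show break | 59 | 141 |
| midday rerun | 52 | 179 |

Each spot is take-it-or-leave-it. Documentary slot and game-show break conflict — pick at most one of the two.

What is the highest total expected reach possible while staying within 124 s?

By expected reach per s: cooking-show break 5.75, prime-drama break 4.03, midday rerun 3.44 lead.
Taking prime-drama break + documentary slot + cooking-show break + midday rerun: 124 s used, 477 in expected reach.

477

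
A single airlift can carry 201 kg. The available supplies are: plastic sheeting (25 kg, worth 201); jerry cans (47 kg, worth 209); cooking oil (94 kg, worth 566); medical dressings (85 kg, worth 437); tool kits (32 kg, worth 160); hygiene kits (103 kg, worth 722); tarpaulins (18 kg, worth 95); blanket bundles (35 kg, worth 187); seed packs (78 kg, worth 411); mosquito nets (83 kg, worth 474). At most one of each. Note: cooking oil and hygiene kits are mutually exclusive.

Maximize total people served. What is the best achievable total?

1270

A density-first pass picks plastic sheeting + hygiene kits + tarpaulins + blanket bundles — 1205 at 181 kg.
Replace tarpaulins with tool kits: the trade gains 65 net, giving 1270 at 195 kg.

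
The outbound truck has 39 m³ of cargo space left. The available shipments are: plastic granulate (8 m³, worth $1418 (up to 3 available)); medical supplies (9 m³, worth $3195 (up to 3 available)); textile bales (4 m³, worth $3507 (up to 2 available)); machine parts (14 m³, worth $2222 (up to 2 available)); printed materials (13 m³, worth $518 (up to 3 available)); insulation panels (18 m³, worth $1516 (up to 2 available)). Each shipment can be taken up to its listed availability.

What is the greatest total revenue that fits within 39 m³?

16599

3×medical supplies + 2×textile bales uses 35 of the 39 m³ and totals 16599.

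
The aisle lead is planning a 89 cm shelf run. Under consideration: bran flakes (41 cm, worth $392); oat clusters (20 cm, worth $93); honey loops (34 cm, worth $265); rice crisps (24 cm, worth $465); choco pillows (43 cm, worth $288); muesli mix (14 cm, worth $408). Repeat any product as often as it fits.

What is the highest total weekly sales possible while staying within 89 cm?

2448

6×muesli mix uses 84 of the 89 cm and totals 2448.
The spare 5 cm is too small for any remaining product, and no exchange beats 2448.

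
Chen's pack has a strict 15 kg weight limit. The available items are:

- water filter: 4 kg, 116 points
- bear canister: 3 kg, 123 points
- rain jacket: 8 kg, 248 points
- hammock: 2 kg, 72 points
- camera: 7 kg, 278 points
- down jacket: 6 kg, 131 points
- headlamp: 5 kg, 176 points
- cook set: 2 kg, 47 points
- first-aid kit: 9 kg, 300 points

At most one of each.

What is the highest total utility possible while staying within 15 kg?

577

The ratio heuristic lands on bear canister + hammock + camera + cook set (520) but leaves 1 kg idle.
The 4 kg tied up in hammock and cook set is better spent on headlamp — total rises to 577 (15 kg).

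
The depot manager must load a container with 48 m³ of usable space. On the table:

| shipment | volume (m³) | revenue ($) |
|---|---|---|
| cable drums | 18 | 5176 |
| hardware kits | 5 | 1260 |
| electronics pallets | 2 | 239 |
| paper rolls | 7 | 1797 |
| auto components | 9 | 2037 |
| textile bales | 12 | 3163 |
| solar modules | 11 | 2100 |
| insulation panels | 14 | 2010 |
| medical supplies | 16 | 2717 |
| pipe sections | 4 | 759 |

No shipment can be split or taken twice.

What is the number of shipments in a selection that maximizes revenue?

5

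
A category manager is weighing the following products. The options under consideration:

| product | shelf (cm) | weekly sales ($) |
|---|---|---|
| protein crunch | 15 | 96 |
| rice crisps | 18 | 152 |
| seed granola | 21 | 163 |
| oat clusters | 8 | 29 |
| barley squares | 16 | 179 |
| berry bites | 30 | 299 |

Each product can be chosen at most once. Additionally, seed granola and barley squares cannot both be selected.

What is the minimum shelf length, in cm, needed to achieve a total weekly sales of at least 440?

46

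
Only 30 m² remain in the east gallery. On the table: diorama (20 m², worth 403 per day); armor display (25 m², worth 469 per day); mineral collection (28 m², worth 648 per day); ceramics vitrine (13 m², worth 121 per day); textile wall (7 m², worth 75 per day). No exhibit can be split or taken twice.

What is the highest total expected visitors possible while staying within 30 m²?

648

Mineral collection uses 28 of the 30 m² and totals 648.
Runner-up diorama + textile wall tops out at 478.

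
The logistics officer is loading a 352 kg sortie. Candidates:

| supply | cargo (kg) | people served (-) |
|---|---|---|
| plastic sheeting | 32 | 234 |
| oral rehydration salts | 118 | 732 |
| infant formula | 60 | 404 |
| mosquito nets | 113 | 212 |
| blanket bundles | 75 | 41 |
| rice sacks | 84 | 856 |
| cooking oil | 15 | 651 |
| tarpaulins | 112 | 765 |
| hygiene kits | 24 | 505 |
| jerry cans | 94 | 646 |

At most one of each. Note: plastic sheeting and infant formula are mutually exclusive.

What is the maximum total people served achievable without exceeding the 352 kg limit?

By people served per kg: cooking oil 43.40, hygiene kits 21.04, rice sacks 10.19 lead.
Best packing: rice sacks + cooking oil + tarpaulins + hygiene kits + jerry cans — 329 kg, 3423 total.
An exhaustive check of the 1024 subsets confirms 3423.

3423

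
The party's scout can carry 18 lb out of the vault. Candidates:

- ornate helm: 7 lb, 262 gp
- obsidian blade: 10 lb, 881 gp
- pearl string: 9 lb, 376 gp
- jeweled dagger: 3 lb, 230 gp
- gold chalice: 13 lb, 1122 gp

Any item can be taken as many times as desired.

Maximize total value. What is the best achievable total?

1380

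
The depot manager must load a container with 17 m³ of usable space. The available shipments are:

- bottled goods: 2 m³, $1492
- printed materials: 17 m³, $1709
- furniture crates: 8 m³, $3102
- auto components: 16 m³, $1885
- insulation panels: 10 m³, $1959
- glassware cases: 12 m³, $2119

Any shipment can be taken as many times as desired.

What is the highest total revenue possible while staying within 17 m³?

Taking 8×bottled goods: 16 m³ used, 11936 in revenue.
Every other selection either busts 17 m³ or fails to beat 11936.

11936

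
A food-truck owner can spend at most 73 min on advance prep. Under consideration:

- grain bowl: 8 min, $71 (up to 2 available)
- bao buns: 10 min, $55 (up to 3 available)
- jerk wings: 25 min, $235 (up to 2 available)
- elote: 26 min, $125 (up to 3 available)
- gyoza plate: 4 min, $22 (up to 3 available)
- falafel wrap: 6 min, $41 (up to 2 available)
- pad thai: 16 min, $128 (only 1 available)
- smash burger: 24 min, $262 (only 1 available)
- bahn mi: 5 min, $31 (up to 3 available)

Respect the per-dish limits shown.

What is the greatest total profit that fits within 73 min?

Taking the top-ratio dishes first gives 2×grain bowl + jerk wings + falafel wrap + smash burger for 680 (71 min).
Dropping grain bowl and falafel wrap frees 14 min; slotting in pad thai (16 min) lifts the total to 696 at 73 min.
That's the maximum — no swap from here does better than 696.

696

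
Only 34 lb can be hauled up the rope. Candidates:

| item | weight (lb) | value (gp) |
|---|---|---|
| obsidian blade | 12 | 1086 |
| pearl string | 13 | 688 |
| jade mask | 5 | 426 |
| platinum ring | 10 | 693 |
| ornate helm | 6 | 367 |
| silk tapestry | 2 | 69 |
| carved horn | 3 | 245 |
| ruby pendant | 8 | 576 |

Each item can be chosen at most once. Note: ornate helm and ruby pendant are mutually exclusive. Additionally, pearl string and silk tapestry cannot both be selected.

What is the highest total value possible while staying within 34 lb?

2600

Taking obsidian blade + platinum ring + carved horn + ruby pendant: 33 lb used, 2600 in value.
No other feasible combination exceeds 2600.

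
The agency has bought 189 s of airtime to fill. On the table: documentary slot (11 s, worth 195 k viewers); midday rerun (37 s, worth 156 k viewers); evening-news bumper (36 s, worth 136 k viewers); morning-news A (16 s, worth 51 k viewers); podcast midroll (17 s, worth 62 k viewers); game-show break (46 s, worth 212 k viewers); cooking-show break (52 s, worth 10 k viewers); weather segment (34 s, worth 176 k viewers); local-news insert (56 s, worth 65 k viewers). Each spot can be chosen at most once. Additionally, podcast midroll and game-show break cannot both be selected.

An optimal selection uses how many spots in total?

Optimal total is 926.
One optimal bundle: documentary slot + midday rerun + evening-news bumper + morning-news A + game-show break + weather segment (180 s).
Every optimal selection uses 6 spots.

6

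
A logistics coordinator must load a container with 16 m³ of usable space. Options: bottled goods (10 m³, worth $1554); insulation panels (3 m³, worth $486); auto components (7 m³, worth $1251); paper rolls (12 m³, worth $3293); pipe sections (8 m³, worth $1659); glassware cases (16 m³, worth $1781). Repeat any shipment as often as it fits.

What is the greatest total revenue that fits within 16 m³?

3779

Taking insulation panels + paper rolls: 15 m³ used, 3779 in revenue.
Nothing else within 16 m³ beats 3779.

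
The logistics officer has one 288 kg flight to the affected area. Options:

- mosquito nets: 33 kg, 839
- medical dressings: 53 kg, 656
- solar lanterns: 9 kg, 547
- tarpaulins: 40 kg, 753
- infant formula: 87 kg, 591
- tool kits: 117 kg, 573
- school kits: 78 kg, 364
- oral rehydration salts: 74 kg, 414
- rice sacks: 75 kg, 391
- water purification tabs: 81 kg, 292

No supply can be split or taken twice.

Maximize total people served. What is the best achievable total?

The ratio heuristic lands on mosquito nets + medical dressings + solar lanterns + tarpaulins + infant formula (3386) but leaves 66 kg idle.
The 87 kg tied up in infant formula is better spent on oral rehydration salts + rice sacks — total rises to 3600 (284 kg).
That's the maximum — no swap from here does better than 3600.

3600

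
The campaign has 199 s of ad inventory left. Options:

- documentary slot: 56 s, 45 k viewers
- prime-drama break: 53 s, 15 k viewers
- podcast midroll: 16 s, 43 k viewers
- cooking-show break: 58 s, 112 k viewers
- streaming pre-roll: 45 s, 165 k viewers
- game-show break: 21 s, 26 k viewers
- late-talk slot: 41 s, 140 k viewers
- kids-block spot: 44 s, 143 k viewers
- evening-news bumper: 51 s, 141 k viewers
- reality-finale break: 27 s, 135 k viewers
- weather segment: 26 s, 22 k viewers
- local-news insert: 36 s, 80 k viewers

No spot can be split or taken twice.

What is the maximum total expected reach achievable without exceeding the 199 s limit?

Taking the top-ratio spots first gives podcast midroll + streaming pre-roll + game-show break + late-talk slot + kids-block spot + reality-finale break for 652 (194 s).
The 37 s tied up in podcast midroll and game-show break is better spent on local-news insert — total rises to 663 (193 s).
No other feasible combination exceeds 663.

663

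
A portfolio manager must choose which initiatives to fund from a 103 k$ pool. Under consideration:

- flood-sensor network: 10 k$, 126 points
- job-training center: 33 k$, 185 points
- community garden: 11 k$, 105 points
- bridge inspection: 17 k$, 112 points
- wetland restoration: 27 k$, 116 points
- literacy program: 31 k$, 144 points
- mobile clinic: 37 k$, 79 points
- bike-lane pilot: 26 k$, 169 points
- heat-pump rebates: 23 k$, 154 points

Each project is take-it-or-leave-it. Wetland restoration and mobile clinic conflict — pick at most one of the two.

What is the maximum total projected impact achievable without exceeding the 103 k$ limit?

739

Filling by ratio: flood-sensor network + community garden + bridge inspection + bike-lane pilot + heat-pump rebates for 666, with 16 k$ left unused.
Dropping bridge inspection frees 17 k$; slotting in job-training center (33 k$) lifts the total to 739 at 103 k$.
Nothing else feasible within 103 k$ beats 739.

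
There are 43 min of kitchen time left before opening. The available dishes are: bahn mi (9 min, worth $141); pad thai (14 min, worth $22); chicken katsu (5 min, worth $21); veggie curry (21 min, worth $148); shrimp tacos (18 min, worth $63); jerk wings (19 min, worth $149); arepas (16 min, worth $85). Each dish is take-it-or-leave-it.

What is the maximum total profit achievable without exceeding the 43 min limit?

312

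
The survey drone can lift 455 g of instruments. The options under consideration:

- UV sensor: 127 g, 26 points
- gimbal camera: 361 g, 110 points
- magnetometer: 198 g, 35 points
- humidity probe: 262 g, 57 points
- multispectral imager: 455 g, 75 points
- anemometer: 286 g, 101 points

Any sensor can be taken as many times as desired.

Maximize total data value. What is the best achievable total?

Taking UV sensor + anemometer: 413 g used, 127 in data value.
The spare 42 g is too small for any remaining sensor, and no exchange beats 127.

127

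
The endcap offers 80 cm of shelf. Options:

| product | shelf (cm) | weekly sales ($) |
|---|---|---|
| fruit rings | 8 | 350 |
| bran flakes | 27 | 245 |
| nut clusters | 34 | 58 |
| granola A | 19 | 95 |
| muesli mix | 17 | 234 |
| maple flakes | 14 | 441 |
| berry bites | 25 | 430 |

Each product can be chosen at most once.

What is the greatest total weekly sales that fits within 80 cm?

By weekly sales per cm: fruit rings 43.75, maple flakes 31.50, berry bites 17.20 lead.
Taking the top-ratio products first gives fruit rings + muesli mix + maple flakes + berry bites for 1455 (64 cm).
The 17 cm tied up in muesli mix is better spent on bran flakes — total rises to 1466 (74 cm).
Next best is fruit rings + muesli mix + maple flakes + berry bites at 1455 (64 cm) — short by 11.

1466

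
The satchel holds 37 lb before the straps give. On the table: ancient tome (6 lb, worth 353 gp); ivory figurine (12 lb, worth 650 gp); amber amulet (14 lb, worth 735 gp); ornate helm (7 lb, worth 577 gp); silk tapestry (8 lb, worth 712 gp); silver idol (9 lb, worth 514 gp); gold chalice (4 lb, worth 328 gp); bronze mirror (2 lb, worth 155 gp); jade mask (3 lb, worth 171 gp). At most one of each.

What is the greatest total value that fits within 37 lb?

2655

Filling by ratio: ancient tome + ornate helm + silk tapestry + silver idol + gold chalice + bronze mirror for 2639, with 1 lb left unused.
Dropping bronze mirror frees 2 lb; slotting in jade mask (3 lb) lifts the total to 2655 at 37 lb.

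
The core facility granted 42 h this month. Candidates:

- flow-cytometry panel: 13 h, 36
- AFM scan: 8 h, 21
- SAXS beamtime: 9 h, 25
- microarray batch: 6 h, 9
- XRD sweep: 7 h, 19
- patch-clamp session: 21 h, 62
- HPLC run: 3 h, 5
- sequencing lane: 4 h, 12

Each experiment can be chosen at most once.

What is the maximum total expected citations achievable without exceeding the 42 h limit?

By expected citations per h: sequencing lane 3.00, patch-clamp session 2.95, SAXS beamtime 2.78 lead.
Filling by ratio: SAXS beamtime + XRD sweep + patch-clamp session + sequencing lane for 118, with 1 h left unused.
Replace XRD sweep with AFM scan: the trade gains 2 net, giving 120 at 42 h.
Next best is flow-cytometry panel + AFM scan + patch-clamp session at 119 (42 h) — short by 1.

120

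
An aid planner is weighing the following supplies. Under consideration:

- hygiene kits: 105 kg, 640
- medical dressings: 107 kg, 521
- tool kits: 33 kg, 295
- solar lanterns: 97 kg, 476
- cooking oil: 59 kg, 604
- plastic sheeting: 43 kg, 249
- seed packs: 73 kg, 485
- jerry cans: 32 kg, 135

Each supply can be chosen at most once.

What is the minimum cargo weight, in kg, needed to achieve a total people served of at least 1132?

135

Minimise kg subject to total people served ≥ 1132.
tool kits + cooking oil + plastic sheeting reaches 1148 using 135 kg.
No combination under 135 kg hits 1132.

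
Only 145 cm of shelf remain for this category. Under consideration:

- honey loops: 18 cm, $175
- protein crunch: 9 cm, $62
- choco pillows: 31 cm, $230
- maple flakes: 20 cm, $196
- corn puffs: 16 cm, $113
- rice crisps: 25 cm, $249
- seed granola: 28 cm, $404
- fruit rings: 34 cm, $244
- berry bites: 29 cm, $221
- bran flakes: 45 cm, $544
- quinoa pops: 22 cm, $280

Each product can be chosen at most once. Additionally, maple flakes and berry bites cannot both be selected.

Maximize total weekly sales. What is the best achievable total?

Ranking by ratio (weekly sales/cm): seed granola 14.43, quinoa pops 12.73, bran flakes 12.09, rice crisps 9.96.
Best packing: maple flakes + rice crisps + seed granola + bran flakes + quinoa pops — 140 cm, 1673 total.

1673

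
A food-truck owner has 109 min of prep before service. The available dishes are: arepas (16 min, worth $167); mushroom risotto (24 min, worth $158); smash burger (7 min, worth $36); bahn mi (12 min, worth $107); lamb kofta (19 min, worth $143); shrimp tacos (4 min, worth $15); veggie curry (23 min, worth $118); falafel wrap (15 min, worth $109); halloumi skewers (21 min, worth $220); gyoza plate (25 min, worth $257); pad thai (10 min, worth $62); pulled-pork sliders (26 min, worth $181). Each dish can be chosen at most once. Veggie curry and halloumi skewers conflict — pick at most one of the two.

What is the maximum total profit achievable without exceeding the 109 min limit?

1003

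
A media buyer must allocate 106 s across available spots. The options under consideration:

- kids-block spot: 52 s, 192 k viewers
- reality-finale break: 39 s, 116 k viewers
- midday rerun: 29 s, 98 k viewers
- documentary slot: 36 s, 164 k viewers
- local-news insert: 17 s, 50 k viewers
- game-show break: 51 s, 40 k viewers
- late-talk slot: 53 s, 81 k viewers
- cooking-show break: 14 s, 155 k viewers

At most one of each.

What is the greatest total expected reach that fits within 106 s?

511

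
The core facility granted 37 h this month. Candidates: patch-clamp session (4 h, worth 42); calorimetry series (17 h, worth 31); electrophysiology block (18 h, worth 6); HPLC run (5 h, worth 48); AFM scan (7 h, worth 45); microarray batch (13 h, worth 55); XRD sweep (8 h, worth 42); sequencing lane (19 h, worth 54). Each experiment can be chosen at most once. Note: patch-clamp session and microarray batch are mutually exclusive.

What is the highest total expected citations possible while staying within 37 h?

190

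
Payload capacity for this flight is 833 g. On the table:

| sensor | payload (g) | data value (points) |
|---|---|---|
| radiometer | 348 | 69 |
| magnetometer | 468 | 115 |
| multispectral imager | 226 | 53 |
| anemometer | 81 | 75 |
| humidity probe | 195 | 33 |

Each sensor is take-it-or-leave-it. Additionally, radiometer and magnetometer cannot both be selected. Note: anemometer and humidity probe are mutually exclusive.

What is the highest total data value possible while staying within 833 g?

243

The ratio ordering already packs tightly: magnetometer + multispectral imager + anemometer, 775 g, 243.
No other feasible combination exceeds 243.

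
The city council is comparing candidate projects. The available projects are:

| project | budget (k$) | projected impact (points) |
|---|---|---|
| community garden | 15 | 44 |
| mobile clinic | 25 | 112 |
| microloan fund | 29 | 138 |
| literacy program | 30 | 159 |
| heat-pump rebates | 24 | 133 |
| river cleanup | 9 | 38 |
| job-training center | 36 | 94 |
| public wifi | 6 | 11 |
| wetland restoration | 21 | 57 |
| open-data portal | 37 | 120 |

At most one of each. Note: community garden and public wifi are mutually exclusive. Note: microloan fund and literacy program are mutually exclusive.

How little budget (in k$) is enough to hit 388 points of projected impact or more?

79

Need the lightest bundle worth ≥ 388.
Taking mobile clinic + literacy program + heat-pump rebates gives 404 (≥ 388) for 79 k$.
No combination under 79 k$ hits 388.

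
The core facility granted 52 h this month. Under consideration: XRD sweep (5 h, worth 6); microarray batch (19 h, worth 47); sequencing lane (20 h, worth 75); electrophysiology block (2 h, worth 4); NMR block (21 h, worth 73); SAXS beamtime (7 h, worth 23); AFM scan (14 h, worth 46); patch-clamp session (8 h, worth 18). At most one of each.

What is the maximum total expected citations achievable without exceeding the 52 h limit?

175

Taking sequencing lane + electrophysiology block + NMR block + SAXS beamtime: 50 h used, 175 in expected citations.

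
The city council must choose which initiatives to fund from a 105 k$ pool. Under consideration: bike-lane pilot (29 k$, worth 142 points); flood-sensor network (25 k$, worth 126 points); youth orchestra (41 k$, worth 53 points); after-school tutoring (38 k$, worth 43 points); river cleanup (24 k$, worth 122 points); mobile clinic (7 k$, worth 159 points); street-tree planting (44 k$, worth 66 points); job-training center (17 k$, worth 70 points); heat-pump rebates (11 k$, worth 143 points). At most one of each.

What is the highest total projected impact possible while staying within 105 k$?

692

The ratio ordering already packs tightly: bike-lane pilot + flood-sensor network + river cleanup + mobile clinic + heat-pump rebates, 96 k$, 692.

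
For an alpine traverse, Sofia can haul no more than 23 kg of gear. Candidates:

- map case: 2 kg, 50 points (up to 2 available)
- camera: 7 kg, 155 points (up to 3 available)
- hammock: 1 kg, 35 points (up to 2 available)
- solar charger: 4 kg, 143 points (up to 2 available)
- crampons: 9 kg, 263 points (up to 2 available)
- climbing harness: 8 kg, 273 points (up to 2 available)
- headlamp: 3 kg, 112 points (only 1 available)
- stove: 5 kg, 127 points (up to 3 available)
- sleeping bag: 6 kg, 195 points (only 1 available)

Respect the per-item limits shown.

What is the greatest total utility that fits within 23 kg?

801

Taking the top-ratio items first gives map case + 2×hammock + 2×solar charger + climbing harness + headlamp for 791 (23 kg).
Dropping map case and 2×hammock and solar charger frees 8 kg; slotting in climbing harness (8 kg) lifts the total to 801 at 23 kg.
No other feasible combination exceeds 801.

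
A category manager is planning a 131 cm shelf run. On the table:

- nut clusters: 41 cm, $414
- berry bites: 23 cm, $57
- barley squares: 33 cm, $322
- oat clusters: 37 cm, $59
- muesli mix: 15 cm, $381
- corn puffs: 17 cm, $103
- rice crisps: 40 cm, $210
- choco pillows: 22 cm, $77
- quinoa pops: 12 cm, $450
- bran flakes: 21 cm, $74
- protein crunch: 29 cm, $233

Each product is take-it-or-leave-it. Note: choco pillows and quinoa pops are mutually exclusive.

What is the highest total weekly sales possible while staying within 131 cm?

1800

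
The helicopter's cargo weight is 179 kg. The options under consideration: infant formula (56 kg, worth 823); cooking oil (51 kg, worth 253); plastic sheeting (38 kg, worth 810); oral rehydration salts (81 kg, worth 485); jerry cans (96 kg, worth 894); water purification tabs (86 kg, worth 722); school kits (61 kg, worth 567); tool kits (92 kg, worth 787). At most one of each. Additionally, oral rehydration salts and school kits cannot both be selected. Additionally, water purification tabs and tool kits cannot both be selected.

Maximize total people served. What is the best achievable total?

The ratio ordering already packs tightly: infant formula + plastic sheeting + school kits, 155 kg, 2200.
Nothing else feasible within 179 kg beats 2200.

2200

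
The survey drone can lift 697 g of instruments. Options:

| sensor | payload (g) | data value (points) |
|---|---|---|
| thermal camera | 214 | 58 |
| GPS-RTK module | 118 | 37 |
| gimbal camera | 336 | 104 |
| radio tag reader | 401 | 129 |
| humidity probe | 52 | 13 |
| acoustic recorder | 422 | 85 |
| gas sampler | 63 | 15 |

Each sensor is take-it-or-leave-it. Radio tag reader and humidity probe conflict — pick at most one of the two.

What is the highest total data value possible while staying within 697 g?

202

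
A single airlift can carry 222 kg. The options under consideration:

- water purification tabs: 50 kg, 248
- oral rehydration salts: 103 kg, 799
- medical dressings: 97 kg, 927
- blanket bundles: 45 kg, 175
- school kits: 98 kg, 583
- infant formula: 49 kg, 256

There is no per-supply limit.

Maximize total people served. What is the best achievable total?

1854

2×medical dressings uses 194 of the 222 kg and totals 1854.
The spare 28 kg is too small for any remaining supply, and no exchange beats 1854.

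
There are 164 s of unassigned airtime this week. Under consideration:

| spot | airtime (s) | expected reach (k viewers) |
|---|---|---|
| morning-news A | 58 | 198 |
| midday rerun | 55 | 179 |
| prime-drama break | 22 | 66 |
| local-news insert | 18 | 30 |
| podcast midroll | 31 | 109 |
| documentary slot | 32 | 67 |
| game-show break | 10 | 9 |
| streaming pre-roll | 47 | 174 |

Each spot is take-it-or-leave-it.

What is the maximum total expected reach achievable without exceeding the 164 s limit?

Filling by ratio: morning-news A + prime-drama break + podcast midroll + streaming pre-roll for 547, with 6 s left unused.
Replace prime-drama break and podcast midroll with midday rerun: the trade gains 4 net, giving 551 at 160 s.

551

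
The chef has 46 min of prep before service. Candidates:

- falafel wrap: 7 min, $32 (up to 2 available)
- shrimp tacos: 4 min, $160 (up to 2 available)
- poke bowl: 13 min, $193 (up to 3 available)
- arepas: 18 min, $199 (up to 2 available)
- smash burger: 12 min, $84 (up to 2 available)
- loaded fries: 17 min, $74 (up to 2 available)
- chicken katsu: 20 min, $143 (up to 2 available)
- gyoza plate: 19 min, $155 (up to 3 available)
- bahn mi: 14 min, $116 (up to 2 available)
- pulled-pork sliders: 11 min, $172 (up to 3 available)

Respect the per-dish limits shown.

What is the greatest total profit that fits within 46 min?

The ratio heuristic lands on 2×shrimp tacos + 3×pulled-pork sliders (836) but leaves 5 min idle.
Replace 2×pulled-pork sliders with 2×poke bowl: the trade gains 42 net, giving 878 at 45 min.
Every other selection either busts 46 min or exceeds an availability limit or fails to beat 878.

878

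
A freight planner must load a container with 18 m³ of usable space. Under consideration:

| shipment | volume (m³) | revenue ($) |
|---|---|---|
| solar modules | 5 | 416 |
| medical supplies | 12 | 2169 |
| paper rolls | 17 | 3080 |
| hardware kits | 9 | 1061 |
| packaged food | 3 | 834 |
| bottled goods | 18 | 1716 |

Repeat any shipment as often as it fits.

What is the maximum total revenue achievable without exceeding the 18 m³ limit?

5004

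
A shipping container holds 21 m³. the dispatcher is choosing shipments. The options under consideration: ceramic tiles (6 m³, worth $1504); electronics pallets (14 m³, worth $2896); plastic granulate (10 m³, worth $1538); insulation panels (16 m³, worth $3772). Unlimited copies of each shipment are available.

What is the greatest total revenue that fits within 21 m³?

Taking 3×ceramic tiles: 18 m³ used, 4512 in revenue.

4512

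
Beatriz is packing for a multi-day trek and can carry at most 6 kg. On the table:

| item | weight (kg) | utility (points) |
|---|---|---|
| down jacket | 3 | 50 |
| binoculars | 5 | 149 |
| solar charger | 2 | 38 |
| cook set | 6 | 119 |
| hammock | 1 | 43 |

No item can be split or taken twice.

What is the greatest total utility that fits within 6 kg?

192

Density check — hammock 43.00, binoculars 29.80, cook set 19.83, solar charger 19.00 are the best per kg.
The ratio ordering already packs tightly: binoculars + hammock, 6 kg, 192.
Next best is binoculars at 149 (5 kg) — short by 43.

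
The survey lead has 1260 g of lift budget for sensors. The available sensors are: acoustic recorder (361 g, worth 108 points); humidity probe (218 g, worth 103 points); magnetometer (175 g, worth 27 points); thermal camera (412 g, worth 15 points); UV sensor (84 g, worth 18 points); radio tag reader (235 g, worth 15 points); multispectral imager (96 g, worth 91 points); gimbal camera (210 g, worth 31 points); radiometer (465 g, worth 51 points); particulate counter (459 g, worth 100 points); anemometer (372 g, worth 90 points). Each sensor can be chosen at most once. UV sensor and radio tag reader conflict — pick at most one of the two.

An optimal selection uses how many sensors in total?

Best achievable data value is 423.
For example acoustic recorder + humidity probe + multispectral imager + gimbal camera + anemometer achieves it, using 1257 g.
Every optimal selection uses 5 sensors.

5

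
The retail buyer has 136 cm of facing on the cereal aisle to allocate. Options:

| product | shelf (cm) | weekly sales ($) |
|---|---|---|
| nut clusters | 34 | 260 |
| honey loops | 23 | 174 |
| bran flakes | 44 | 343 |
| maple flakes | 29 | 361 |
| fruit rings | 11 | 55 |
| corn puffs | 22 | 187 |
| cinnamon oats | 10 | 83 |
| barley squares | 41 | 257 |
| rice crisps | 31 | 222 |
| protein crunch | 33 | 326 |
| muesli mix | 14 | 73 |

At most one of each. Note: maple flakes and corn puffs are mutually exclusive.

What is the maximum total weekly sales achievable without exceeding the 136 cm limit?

1204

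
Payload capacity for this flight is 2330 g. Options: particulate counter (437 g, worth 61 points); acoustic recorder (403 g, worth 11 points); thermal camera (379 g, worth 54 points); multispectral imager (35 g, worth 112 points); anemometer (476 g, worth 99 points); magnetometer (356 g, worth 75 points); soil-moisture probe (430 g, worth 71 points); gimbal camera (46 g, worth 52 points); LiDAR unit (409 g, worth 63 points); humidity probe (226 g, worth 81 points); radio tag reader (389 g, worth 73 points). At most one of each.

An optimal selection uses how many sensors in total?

8

Best achievable data value is 609.
thermal camera + multispectral imager + anemometer + magnetometer + gimbal camera + LiDAR unit + humidity probe + radio tag reader hits 609 at 2316 g.
Every optimal selection uses 8 sensors.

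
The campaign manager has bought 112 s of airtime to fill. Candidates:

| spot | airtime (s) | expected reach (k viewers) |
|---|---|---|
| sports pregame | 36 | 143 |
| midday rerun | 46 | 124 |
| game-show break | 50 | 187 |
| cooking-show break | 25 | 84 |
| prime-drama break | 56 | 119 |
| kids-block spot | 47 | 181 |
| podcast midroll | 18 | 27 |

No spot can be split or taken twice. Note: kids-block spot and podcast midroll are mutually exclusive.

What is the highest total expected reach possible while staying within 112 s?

414

A density-first pass picks sports pregame + cooking-show break + kids-block spot — 408 at 108 s.
The 47 s tied up in kids-block spot is better spent on game-show break — total rises to 414 (111 s).
Nothing else feasible within 112 s beats 414.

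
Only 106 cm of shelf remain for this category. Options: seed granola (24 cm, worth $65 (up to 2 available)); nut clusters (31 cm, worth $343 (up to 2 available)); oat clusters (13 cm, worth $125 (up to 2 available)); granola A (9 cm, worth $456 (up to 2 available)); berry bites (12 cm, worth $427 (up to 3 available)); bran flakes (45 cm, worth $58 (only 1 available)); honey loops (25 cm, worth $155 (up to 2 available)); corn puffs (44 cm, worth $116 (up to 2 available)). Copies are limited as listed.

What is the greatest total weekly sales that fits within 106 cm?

The ratio ordering already packs tightly: nut clusters + oat clusters + 2×granola A + 3×berry bites, 98 cm, 2661.
Every other selection either busts 106 cm or exceeds an availability limit or fails to beat 2661.

2661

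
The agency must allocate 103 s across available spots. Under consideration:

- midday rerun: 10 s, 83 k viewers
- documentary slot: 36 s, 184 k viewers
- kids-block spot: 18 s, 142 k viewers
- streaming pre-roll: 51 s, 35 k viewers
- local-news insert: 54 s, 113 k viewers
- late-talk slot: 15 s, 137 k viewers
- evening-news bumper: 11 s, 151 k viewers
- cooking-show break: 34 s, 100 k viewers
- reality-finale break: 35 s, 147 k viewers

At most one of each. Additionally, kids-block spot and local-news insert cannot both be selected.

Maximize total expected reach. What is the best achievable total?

Best packing: midday rerun + documentary slot + kids-block spot + late-talk slot + evening-news bumper — 90 s, 697 total.
Runner-up midday rerun + kids-block spot + late-talk slot + evening-news bumper + reality-finale break tops out at 660.

697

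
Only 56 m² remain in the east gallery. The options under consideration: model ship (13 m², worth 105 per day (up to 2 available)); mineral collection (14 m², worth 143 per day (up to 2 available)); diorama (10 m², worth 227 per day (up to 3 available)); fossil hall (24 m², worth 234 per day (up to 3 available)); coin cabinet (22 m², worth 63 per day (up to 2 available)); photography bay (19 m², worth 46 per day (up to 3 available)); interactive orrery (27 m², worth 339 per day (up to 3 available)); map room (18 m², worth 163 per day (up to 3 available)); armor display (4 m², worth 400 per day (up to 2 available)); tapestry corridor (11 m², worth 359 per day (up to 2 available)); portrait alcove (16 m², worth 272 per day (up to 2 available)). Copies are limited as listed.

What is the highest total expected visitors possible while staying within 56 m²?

2017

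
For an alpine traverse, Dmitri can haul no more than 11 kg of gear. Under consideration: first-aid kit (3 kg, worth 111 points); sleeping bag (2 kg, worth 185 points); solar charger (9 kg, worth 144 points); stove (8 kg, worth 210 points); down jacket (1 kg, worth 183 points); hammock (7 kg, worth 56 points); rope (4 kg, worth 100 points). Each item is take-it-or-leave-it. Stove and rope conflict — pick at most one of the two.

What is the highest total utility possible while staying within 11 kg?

579

Taking first-aid kit + sleeping bag + down jacket + rope: 10 kg used, 579 in utility.
Every other selection either busts 11 kg or breaks a pairing rule or fails to beat 579.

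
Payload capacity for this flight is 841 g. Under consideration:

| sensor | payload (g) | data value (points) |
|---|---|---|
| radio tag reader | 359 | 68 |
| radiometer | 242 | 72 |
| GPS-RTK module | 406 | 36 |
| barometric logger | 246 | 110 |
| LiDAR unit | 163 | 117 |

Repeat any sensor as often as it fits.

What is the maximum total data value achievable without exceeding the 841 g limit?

585

The ratio ordering already packs tightly: 5×LiDAR unit, 815 g, 585.
The spare 26 g is too small for any remaining sensor, and no exchange beats 585.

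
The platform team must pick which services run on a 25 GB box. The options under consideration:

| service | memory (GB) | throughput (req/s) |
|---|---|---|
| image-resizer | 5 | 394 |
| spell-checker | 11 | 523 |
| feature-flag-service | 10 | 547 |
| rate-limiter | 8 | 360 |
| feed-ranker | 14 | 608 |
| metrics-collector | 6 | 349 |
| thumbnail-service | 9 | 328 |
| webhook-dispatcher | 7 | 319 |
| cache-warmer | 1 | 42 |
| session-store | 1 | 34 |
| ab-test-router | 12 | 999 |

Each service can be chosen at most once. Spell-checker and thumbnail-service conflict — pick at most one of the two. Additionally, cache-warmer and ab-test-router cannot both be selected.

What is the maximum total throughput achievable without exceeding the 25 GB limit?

1776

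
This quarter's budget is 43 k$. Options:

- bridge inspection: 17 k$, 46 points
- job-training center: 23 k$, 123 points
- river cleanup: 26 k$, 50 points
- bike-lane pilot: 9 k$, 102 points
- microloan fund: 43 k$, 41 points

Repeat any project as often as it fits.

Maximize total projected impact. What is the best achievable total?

Taking 4×bike-lane pilot: 36 k$ used, 408 in projected impact.
That's the maximum — no swap from here does better than 408.

408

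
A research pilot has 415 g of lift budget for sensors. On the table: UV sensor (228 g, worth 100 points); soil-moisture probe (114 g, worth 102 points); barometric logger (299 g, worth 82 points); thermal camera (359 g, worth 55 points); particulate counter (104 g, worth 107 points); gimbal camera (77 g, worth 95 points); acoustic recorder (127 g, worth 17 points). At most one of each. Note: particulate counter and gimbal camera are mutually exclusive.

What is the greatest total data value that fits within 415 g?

226

Ranking by ratio (data value/g): gimbal camera 1.23, particulate counter 1.03, soil-moisture probe 0.89.
Soil-moisture probe + particulate counter + acoustic recorder uses 345 of the 415 g and totals 226.
That's the maximum — no feasible swap from here does better than 226.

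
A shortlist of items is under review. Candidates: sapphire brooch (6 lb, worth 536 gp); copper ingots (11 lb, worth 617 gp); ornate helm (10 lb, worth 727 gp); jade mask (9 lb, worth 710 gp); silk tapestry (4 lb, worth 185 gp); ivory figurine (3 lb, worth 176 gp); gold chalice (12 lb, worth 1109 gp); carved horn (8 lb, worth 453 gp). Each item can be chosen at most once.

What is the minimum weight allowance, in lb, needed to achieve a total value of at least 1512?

18

Minimise lb subject to total value ≥ 1512.
sapphire brooch + gold chalice reaches 1645 using 18 lb.
Any bundle with less than 18 lb falls short of 1512.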